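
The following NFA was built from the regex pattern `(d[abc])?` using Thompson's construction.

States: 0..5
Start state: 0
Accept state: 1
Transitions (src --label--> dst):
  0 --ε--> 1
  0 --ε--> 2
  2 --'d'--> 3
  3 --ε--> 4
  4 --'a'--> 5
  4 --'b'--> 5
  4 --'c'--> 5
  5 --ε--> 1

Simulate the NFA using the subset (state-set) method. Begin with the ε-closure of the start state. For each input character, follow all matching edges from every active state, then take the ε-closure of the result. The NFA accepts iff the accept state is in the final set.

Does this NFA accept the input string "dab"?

Answer: REJECT

Trace:
initial (ε-close {0}): {0,1,2}
'd' @ 1: {3,4}
'a' @ 2: {1,5}  [accepting]
'b' @ 3: {}  — dead — no transitions
after full input: {}  (accept=1 not in)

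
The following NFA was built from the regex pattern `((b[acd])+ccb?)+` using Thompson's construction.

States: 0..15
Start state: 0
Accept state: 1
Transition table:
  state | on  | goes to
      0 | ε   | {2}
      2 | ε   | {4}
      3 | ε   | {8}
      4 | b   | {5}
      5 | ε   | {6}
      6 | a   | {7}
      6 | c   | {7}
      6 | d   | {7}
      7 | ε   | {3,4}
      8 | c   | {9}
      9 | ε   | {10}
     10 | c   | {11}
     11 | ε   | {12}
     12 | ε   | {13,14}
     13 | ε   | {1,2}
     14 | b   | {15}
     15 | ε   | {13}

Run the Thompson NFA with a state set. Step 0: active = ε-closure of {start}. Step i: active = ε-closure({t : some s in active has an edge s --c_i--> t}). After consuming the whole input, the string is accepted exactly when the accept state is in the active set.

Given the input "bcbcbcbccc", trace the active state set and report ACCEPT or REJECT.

S₀ = ε-closure({0}) = {0,2,4}
'b' @ 1: {5,6}
'c' @ 2: {3,4,7,8}
'b' @ 3: {5,6}
'c' @ 4: {3,4,7,8}
'b' @ 5: {5,6}
'c' @ 6: {3,4,7,8}
'b' @ 7: {5,6}
'c' @ 8: {3,4,7,8}
'c' @ 9: {9,10}
'c' @ 10: {1,2,4,11,12,13,14}  ✓accept
end set {1,2,4,11,12,13,14} — state 1 in

Answer: ACCEPT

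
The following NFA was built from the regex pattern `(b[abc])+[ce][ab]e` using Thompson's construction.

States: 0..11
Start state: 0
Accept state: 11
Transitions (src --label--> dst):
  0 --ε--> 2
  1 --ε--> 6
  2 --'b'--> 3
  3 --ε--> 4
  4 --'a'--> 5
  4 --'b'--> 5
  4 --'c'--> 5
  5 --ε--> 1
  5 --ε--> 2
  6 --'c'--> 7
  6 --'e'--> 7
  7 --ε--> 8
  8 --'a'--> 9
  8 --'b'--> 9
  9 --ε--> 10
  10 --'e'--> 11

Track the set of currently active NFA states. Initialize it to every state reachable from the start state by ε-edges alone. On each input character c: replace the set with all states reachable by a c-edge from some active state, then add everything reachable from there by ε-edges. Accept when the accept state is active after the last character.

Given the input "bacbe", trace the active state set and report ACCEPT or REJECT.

start: ε-closure({0}) = {0,2}
'b' @ 1: {3,4}
'a' @ 2: {1,2,5,6}
'c' @ 3: {7,8}
'b' @ 4: {9,10}
'e' @ 5: {11}  (accept∈set)
final: {11}; accept 11 in set

Answer: ACCEPT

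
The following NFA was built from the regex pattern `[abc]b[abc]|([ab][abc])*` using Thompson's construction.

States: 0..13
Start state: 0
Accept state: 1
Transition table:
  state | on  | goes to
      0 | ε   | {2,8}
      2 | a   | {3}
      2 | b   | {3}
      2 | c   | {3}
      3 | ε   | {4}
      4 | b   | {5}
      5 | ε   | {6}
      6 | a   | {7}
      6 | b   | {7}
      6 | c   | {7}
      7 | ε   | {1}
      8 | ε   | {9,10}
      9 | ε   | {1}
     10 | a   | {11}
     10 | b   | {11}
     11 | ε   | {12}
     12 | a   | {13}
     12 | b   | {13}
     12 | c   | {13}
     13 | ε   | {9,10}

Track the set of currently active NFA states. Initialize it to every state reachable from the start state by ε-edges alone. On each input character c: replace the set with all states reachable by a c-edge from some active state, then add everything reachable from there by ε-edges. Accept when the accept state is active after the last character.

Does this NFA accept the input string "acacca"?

Answer: REJECT

Trace:
S₀ = ε-closure({0}) = {0,1,2,8,9,10}
'a' @ 1: {3,4,11,12}
'c' @ 2: {1,9,10,13}  [accepting]
'a' @ 3: {11,12}
'c' @ 4: {1,9,10,13}  [accepting]
'c' @ 5: {}  — dead — no transitions
rest 'a' ignored (set empty)
final: {}; accept 1 not in set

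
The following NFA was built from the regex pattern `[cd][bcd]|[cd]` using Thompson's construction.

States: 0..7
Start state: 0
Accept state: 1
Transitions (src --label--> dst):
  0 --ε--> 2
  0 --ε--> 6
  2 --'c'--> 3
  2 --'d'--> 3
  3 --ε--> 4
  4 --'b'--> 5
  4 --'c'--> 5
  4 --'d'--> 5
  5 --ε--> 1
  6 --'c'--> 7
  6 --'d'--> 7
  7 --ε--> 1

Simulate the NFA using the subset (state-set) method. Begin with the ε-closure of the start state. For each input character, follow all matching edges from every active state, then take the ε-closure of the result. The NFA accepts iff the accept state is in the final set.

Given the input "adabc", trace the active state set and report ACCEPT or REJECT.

Answer: REJECT

Trace:
initial (ε-close {0}): {0,2,6}
'a' @ 1: {}  — no active states
rest 'dabc' ignored (set empty)
after full input: {}  (accept=1 not in)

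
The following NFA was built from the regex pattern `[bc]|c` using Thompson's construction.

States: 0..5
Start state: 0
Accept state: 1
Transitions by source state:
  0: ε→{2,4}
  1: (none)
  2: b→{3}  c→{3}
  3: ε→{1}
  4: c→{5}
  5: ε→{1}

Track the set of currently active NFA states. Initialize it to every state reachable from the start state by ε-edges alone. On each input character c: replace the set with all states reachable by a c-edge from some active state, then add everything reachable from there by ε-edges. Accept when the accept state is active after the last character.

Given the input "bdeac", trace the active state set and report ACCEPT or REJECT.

S₀ = ε-closure({0}) = {0,2,4}
'b' @ 1: {1,3}  (accept∈set)
'd' @ 2: {}  — dead — no transitions
rest 'eac' ignored (set empty)
end set {} — state 1 not in

Answer: REJECT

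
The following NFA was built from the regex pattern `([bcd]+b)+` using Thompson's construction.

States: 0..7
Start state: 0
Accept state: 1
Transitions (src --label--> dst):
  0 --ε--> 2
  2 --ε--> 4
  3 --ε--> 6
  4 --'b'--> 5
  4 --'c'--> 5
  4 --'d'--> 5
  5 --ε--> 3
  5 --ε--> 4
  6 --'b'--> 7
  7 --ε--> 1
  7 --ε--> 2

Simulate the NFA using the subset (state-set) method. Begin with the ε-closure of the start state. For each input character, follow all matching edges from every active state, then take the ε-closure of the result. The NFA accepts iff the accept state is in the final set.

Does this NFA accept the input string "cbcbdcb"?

S₀ = ε-closure({0}) = {0,2,4}
'c' @ 1: {3,4,5,6}
'b' @ 2: {1,2,3,4,5,6,7}  (accept∈set)
'c' @ 3: {3,4,5,6}
'b' @ 4: {1,2,3,4,5,6,7}  (accept∈set)
'd' @ 5: {3,4,5,6}
'c' @ 6: {3,4,5,6}
'b' @ 7: {1,2,3,4,5,6,7}  (accept∈set)
after full input: {1,2,3,4,5,6,7}  (accept=1 in)

Answer: ACCEPT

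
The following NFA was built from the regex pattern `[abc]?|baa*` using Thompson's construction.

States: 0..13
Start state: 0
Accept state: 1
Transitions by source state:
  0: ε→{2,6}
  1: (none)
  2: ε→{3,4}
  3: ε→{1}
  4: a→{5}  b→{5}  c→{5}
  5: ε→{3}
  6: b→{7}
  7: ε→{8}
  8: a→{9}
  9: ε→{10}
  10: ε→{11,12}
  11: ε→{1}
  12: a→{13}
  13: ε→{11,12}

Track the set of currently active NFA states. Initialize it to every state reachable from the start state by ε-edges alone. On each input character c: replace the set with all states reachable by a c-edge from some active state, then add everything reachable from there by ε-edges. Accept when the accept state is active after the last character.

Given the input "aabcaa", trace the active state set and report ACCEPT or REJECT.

start: ε-closure({0}) = {0,1,2,3,4,6}
'a' @ 1: {1,3,5}  (accept∈set)
'a' @ 2: {}  — dead — no transitions
rest 'bcaa' ignored (set empty)
final: {}; accept 1 not in set

Answer: REJECT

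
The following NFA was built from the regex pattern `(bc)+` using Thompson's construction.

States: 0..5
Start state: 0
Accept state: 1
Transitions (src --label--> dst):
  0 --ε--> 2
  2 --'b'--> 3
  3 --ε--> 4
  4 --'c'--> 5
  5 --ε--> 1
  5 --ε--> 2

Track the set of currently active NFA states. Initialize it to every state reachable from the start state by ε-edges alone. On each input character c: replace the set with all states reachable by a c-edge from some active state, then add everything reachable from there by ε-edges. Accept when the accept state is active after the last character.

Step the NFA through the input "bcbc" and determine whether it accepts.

Answer: ACCEPT

Derivation:
initial (ε-close {0}): {0,2}
'b' @ 1: {3,4}
'c' @ 2: {1,2,5}  [accepting]
'b' @ 3: {3,4}
'c' @ 4: {1,2,5}  [accepting]
end set {1,2,5} — state 1 in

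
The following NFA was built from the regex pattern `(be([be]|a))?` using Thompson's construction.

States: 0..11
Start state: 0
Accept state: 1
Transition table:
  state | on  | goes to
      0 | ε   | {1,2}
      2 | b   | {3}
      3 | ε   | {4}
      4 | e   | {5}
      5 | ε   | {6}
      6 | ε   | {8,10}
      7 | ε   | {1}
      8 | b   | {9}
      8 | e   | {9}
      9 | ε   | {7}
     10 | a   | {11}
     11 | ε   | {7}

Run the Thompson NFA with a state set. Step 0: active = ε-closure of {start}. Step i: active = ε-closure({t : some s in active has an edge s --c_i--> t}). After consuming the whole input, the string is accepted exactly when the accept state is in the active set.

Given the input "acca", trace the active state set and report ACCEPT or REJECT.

Answer: REJECT

Derivation:
start: ε-closure({0}) = {0,1,2}
'a' @ 1: {}  — no active states
rest 'cca' ignored (set empty)
after full input: {}  (accept=1 not in)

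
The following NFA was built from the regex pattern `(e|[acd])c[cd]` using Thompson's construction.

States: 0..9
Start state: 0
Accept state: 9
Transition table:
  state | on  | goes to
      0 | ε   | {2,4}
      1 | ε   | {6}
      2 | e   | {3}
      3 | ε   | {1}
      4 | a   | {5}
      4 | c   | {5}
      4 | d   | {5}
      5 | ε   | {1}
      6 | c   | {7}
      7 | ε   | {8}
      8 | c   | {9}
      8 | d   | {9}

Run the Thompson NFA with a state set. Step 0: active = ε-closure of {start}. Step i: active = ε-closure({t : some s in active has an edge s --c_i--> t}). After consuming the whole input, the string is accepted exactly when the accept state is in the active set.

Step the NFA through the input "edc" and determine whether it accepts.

Answer: REJECT

Trace:
start: ε-closure({0}) = {0,2,4}
'e' @ 1: {1,3,6}
'd' @ 2: {}  — no active states
rest 'c' ignored (set empty)
after full input: {}  (accept=9 not in)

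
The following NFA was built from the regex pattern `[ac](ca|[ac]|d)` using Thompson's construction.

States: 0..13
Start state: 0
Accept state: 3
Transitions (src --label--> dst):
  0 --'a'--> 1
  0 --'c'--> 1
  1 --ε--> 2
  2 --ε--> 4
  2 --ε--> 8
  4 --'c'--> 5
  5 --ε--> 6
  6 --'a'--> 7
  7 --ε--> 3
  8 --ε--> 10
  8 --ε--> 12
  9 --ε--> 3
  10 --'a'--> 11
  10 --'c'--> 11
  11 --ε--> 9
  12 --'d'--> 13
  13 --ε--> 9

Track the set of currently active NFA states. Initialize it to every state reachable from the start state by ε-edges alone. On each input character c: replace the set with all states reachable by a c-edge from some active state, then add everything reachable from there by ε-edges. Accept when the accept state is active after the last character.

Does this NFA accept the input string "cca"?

Answer: ACCEPT

Trace:
S₀ = ε-closure({0}) = {0}
'c' @ 1: {1,2,4,8,10,12}
'c' @ 2: {3,5,6,9,11}  ✓accept
'a' @ 3: {3,7}  ✓accept
end set {3,7} — state 3 in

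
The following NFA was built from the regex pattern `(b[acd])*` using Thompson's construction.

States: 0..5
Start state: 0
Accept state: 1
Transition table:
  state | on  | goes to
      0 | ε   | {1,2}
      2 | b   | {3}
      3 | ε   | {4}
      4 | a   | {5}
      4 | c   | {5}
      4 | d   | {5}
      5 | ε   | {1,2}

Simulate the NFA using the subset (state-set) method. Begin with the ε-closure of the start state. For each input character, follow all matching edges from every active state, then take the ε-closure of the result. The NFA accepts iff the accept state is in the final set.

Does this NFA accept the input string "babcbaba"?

Answer: ACCEPT

Steps:
S₀ = ε-closure({0}) = {0,1,2}
'b' @ 1: {3,4}
'a' @ 2: {1,2,5}  [accepting]
'b' @ 3: {3,4}
'c' @ 4: {1,2,5}  [accepting]
'b' @ 5: {3,4}
'a' @ 6: {1,2,5}  [accepting]
'b' @ 7: {3,4}
'a' @ 8: {1,2,5}  [accepting]
after full input: {1,2,5}  (accept=1 in)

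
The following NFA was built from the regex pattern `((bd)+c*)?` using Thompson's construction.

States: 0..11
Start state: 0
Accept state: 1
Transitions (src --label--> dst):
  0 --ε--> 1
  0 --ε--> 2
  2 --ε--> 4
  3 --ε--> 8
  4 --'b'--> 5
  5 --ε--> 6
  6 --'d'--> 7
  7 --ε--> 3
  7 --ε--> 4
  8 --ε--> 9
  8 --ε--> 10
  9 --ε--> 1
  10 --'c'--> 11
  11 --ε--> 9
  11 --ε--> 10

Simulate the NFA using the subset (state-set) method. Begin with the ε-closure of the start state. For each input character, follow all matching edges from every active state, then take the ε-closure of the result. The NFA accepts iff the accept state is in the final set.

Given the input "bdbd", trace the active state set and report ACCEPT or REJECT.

Answer: ACCEPT

Derivation:
initial (ε-close {0}): {0,1,2,4}
'b' @ 1: {5,6}
'd' @ 2: {1,3,4,7,8,9,10}  (accept∈set)
'b' @ 3: {5,6}
'd' @ 4: {1,3,4,7,8,9,10}  (accept∈set)
end set {1,3,4,7,8,9,10} — state 1 in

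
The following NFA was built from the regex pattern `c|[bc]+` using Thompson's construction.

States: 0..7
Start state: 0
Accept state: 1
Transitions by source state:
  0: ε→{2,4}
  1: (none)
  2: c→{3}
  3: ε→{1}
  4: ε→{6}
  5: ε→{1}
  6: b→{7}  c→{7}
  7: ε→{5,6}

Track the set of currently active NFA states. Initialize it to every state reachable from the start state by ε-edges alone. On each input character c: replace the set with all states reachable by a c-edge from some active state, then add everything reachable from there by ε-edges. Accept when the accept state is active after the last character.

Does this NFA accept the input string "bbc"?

Answer: ACCEPT

Trace:
S₀ = ε-closure({0}) = {0,2,4,6}
'b' @ 1: {1,5,6,7}  (accept∈set)
'b' @ 2: {1,5,6,7}  (accept∈set)
'c' @ 3: {1,5,6,7}  (accept∈set)
final: {1,5,6,7}; accept 1 in set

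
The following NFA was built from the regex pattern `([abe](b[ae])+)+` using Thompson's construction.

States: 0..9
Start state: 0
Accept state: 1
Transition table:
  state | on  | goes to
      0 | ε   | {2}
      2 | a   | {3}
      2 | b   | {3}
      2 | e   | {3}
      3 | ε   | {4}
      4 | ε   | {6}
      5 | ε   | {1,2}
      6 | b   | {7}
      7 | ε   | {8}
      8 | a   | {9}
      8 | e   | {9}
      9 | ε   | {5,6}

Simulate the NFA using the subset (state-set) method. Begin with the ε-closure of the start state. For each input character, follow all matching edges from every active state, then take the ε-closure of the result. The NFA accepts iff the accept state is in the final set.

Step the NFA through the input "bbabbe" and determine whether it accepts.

initial (ε-close {0}): {0,2}
'b' @ 1: {3,4,6}
'b' @ 2: {7,8}
'a' @ 3: {1,2,5,6,9}  (accept∈set)
'b' @ 4: {3,4,6,7,8}
'b' @ 5: {7,8}
'e' @ 6: {1,2,5,6,9}  (accept∈set)
after full input: {1,2,5,6,9}  (accept=1 in)

Answer: ACCEPT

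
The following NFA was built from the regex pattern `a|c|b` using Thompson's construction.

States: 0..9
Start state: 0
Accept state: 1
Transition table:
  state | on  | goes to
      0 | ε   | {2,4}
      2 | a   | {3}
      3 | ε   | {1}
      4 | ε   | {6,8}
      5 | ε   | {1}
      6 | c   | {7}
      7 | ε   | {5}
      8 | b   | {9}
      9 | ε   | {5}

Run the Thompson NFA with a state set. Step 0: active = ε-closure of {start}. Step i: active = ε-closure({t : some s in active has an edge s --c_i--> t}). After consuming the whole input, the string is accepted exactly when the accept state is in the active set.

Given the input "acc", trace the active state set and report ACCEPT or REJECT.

Answer: REJECT

Trace:
initial (ε-close {0}): {0,2,4,6,8}
'a' @ 1: {1,3}  ✓accept
'c' @ 2: {}  — state set empty
rest 'c' ignored (set empty)
final: {}; accept 1 not in set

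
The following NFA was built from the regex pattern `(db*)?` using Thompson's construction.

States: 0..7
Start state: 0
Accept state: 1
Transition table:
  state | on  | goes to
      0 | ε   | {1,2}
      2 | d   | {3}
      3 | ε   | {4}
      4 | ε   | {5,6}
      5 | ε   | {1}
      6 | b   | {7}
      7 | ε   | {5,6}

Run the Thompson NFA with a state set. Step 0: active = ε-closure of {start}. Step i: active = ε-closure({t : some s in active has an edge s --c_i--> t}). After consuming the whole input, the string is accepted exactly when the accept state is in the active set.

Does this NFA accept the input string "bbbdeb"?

Answer: REJECT

Trace:
start: ε-closure({0}) = {0,1,2}
'b' @ 1: {}  — no active states
rest 'bbdeb' ignored (set empty)
end set {} — state 1 not in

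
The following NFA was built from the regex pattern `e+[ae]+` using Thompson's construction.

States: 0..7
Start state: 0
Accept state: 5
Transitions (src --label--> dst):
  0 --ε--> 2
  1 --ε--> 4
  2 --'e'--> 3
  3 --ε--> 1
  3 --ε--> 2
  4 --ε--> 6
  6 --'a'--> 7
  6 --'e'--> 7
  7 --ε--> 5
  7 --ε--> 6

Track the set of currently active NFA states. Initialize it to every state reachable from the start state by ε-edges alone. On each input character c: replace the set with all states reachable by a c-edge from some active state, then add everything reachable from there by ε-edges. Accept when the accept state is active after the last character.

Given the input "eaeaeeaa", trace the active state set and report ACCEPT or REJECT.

Answer: ACCEPT

Trace:
initial (ε-close {0}): {0,2}
'e' @ 1: {1,2,3,4,6}
'a' @ 2: {5,6,7}  [accepting]
'e' @ 3: {5,6,7}  [accepting]
'a' @ 4: {5,6,7}  [accepting]
'e' @ 5: {5,6,7}  [accepting]
'e' @ 6: {5,6,7}  [accepting]
'a' @ 7: {5,6,7}  [accepting]
'a' @ 8: {5,6,7}  [accepting]
final: {5,6,7}; accept 5 in set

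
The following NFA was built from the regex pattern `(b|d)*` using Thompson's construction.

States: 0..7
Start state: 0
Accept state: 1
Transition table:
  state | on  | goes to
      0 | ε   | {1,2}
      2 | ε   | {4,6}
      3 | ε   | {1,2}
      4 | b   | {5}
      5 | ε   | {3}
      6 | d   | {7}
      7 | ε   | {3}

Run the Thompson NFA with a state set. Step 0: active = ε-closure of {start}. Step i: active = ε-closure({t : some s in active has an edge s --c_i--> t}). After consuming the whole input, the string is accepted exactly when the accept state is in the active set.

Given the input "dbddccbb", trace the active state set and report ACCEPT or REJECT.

initial (ε-close {0}): {0,1,2,4,6}
'd' @ 1: {1,2,3,4,6,7}  (accept∈set)
'b' @ 2: {1,2,3,4,5,6}  (accept∈set)
'd' @ 3: {1,2,3,4,6,7}  (accept∈set)
'd' @ 4: {1,2,3,4,6,7}  (accept∈set)
'c' @ 5: {}  — no active states
rest 'cbb' ignored (set empty)
after full input: {}  (accept=1 not in)

Answer: REJECT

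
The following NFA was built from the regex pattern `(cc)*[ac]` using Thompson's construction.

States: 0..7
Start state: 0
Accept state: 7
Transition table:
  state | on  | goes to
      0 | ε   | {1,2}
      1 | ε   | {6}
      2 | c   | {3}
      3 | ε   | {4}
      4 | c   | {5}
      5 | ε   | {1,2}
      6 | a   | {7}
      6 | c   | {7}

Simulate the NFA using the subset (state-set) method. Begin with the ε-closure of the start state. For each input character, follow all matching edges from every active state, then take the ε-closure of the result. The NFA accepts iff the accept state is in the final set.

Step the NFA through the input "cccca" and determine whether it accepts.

Answer: ACCEPT

Derivation:
initial (ε-close {0}): {0,1,2,6}
'c' @ 1: {3,4,7}  [accepting]
'c' @ 2: {1,2,5,6}
'c' @ 3: {3,4,7}  [accepting]
'c' @ 4: {1,2,5,6}
'a' @ 5: {7}  [accepting]
final: {7}; accept 7 in set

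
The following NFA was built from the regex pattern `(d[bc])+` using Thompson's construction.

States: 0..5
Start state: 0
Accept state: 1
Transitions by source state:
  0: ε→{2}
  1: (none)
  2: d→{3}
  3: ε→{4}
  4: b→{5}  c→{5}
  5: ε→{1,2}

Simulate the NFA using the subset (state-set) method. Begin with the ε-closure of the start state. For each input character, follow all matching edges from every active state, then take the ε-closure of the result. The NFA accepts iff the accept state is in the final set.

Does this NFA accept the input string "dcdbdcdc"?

Answer: ACCEPT

Trace:
S₀ = ε-closure({0}) = {0,2}
'd' @ 1: {3,4}
'c' @ 2: {1,2,5}  ✓accept
'd' @ 3: {3,4}
'b' @ 4: {1,2,5}  ✓accept
'd' @ 5: {3,4}
'c' @ 6: {1,2,5}  ✓accept
'd' @ 7: {3,4}
'c' @ 8: {1,2,5}  ✓accept
final: {1,2,5}; accept 1 in set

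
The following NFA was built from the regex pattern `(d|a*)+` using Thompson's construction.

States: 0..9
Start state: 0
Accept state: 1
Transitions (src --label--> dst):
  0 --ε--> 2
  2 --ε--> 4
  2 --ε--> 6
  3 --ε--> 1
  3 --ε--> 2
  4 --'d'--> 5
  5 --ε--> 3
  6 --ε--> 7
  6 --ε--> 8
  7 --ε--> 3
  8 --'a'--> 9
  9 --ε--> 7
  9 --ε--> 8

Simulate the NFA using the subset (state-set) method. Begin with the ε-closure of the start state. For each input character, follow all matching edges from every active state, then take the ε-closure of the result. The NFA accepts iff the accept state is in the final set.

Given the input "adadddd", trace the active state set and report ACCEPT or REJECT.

start: ε-closure({0}) = {0,1,2,3,4,6,7,8}
'a' @ 1: {1,2,3,4,6,7,8,9}  ✓accept
'd' @ 2: {1,2,3,4,5,6,7,8}  ✓accept
'a' @ 3: {1,2,3,4,6,7,8,9}  ✓accept
'd' @ 4: {1,2,3,4,5,6,7,8}  ✓accept
'd' @ 5: {1,2,3,4,5,6,7,8}  ✓accept
'd' @ 6: {1,2,3,4,5,6,7,8}  ✓accept
'd' @ 7: {1,2,3,4,5,6,7,8}  ✓accept
end set {1,2,3,4,5,6,7,8} — state 1 in

Answer: ACCEPT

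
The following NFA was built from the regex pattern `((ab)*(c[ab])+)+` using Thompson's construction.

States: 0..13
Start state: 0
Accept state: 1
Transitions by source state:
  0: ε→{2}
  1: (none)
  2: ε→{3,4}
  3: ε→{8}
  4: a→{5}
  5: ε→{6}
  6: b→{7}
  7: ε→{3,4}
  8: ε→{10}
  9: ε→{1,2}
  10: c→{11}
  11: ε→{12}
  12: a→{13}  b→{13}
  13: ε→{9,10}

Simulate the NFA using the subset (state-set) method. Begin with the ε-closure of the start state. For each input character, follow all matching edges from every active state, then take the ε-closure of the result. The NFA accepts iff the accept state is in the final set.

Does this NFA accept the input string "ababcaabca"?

Answer: ACCEPT

Derivation:
initial (ε-close {0}): {0,2,3,4,8,10}
'a' @ 1: {5,6}
'b' @ 2: {3,4,7,8,10}
'a' @ 3: {5,6}
'b' @ 4: {3,4,7,8,10}
'c' @ 5: {11,12}
'a' @ 6: {1,2,3,4,8,9,10,13}  (accept∈set)
'a' @ 7: {5,6}
'b' @ 8: {3,4,7,8,10}
'c' @ 9: {11,12}
'a' @ 10: {1,2,3,4,8,9,10,13}  (accept∈set)
end set {1,2,3,4,8,9,10,13} — state 1 in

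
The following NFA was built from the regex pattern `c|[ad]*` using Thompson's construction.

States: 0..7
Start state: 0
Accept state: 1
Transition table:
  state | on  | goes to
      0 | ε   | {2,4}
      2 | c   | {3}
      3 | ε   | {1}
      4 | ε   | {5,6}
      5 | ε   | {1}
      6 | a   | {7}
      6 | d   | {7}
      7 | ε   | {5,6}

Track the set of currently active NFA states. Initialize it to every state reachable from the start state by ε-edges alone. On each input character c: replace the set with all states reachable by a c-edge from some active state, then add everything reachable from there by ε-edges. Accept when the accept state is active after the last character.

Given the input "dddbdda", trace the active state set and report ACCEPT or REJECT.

Answer: REJECT

Trace:
start: ε-closure({0}) = {0,1,2,4,5,6}
'd' @ 1: {1,5,6,7}  [accepting]
'd' @ 2: {1,5,6,7}  [accepting]
'd' @ 3: {1,5,6,7}  [accepting]
'b' @ 4: {}  — no active states
rest 'dda' ignored (set empty)
after full input: {}  (accept=1 not in)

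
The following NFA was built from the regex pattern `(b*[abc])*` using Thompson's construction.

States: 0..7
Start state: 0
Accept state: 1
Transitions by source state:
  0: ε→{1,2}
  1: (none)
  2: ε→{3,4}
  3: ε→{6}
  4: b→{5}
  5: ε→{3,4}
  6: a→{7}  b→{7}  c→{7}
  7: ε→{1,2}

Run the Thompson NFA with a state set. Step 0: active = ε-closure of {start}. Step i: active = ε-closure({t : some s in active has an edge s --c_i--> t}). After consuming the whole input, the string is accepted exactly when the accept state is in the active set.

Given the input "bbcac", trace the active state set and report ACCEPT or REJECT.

Answer: ACCEPT

Derivation:
initial (ε-close {0}): {0,1,2,3,4,6}
'b' @ 1: {1,2,3,4,5,6,7}  (accept∈set)
'b' @ 2: {1,2,3,4,5,6,7}  (accept∈set)
'c' @ 3: {1,2,3,4,6,7}  (accept∈set)
'a' @ 4: {1,2,3,4,6,7}  (accept∈set)
'c' @ 5: {1,2,3,4,6,7}  (accept∈set)
after full input: {1,2,3,4,6,7}  (accept=1 in)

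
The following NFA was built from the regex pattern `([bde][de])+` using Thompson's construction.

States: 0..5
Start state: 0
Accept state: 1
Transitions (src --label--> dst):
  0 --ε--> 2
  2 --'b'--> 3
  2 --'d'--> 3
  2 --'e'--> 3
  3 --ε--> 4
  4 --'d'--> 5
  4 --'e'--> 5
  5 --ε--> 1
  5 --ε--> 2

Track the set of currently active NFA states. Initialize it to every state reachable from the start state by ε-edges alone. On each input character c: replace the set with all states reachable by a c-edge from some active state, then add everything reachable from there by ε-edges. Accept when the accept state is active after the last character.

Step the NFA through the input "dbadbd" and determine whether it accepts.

initial (ε-close {0}): {0,2}
'd' @ 1: {3,4}
'b' @ 2: {}  — no active states
rest 'adbd' ignored (set empty)
after full input: {}  (accept=1 not in)

Answer: REJECT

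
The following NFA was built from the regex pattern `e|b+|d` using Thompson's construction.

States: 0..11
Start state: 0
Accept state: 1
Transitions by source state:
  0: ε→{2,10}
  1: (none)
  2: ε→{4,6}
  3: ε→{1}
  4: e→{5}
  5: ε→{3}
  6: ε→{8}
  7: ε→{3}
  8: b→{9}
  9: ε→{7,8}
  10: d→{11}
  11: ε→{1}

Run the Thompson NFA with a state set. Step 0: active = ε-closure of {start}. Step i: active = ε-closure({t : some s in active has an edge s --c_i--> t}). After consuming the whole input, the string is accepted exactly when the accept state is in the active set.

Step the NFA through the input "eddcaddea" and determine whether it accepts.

Answer: REJECT

Steps:
S₀ = ε-closure({0}) = {0,2,4,6,8,10}
'e' @ 1: {1,3,5}  [accepting]
'd' @ 2: {}  — no active states
rest 'dcaddea' ignored (set empty)
end set {} — state 1 not in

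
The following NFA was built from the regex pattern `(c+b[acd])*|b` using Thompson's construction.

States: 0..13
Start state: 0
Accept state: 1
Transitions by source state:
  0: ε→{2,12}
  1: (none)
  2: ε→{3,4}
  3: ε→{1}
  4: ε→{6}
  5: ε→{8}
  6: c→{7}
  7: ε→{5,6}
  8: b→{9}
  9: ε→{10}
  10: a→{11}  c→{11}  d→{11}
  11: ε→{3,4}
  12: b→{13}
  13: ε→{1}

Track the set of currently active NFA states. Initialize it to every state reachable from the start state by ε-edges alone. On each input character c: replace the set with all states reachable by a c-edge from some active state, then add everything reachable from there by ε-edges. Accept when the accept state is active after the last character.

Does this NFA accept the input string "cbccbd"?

initial (ε-close {0}): {0,1,2,3,4,6,12}
'c' @ 1: {5,6,7,8}
'b' @ 2: {9,10}
'c' @ 3: {1,3,4,6,11}  [accepting]
'c' @ 4: {5,6,7,8}
'b' @ 5: {9,10}
'd' @ 6: {1,3,4,6,11}  [accepting]
final: {1,3,4,6,11}; accept 1 in set

Answer: ACCEPT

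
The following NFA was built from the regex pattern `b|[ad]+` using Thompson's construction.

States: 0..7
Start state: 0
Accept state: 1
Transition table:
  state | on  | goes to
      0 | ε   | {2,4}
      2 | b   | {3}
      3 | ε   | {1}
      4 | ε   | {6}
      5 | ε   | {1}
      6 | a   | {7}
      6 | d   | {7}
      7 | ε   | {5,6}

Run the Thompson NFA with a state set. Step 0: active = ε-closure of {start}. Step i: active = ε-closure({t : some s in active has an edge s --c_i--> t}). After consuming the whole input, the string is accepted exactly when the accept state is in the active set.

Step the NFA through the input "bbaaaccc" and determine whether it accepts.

initial (ε-close {0}): {0,2,4,6}
'b' @ 1: {1,3}  [accepting]
'b' @ 2: {}  — state set empty
rest 'aaaccc' ignored (set empty)
end set {} — state 1 not in

Answer: REJECT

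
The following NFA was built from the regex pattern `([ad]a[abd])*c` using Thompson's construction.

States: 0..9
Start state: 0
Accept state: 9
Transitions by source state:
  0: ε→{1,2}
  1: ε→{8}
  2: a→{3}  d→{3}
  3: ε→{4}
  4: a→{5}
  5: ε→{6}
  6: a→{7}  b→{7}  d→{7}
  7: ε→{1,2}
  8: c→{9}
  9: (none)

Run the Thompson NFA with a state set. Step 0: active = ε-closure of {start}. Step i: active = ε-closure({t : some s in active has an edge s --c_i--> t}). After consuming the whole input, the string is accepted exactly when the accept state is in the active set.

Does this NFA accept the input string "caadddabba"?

Answer: REJECT

Derivation:
start: ε-closure({0}) = {0,1,2,8}
'c' @ 1: {9}  ✓accept
'a' @ 2: {}  — no active states
rest 'adddabba' ignored (set empty)
after full input: {}  (accept=9 not in)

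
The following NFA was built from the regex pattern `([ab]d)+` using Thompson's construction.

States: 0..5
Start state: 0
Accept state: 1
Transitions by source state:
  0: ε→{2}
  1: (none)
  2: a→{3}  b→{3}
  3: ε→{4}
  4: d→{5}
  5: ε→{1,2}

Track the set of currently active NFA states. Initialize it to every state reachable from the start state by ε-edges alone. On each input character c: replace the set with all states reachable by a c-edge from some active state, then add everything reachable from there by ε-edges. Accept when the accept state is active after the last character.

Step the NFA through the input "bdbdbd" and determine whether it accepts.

Answer: ACCEPT

Steps:
start: ε-closure({0}) = {0,2}
'b' @ 1: {3,4}
'd' @ 2: {1,2,5}  [accepting]
'b' @ 3: {3,4}
'd' @ 4: {1,2,5}  [accepting]
'b' @ 5: {3,4}
'd' @ 6: {1,2,5}  [accepting]
after full input: {1,2,5}  (accept=1 in)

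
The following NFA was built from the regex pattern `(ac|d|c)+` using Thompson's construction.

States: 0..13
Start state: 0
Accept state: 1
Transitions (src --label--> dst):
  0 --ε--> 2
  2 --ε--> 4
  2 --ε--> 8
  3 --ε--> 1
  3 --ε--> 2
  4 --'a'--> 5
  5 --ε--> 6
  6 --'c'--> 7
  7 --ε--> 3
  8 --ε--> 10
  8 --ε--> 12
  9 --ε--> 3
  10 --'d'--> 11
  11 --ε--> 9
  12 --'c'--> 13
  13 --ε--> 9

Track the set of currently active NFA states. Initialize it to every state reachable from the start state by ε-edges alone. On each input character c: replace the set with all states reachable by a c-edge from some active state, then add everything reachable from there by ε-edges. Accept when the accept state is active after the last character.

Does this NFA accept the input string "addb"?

S₀ = ε-closure({0}) = {0,2,4,8,10,12}
'a' @ 1: {5,6}
'd' @ 2: {}  — dead — no transitions
rest 'db' ignored (set empty)
after full input: {}  (accept=1 not in)

Answer: REJECT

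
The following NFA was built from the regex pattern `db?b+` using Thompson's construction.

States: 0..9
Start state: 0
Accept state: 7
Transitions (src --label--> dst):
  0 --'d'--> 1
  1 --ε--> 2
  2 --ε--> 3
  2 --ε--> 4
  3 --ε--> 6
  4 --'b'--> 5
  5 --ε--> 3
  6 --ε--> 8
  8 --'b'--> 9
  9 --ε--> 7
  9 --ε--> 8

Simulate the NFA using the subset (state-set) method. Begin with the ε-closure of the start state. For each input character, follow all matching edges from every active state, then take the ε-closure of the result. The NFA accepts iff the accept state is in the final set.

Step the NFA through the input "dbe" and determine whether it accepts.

initial (ε-close {0}): {0}
'd' @ 1: {1,2,3,4,6,8}
'b' @ 2: {3,5,6,7,8,9}  [accepting]
'e' @ 3: {}  — no active states
after full input: {}  (accept=7 not in)

Answer: REJECT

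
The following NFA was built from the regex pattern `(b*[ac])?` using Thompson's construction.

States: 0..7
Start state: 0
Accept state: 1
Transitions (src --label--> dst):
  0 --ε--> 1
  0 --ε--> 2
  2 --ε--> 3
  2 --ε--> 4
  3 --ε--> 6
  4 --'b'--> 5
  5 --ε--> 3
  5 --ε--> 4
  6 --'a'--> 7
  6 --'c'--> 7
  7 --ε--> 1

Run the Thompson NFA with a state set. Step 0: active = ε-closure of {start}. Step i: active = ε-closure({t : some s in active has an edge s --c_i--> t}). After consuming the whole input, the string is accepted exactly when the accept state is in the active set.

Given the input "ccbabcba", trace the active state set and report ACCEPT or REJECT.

Answer: REJECT

Derivation:
S₀ = ε-closure({0}) = {0,1,2,3,4,6}
'c' @ 1: {1,7}  ✓accept
'c' @ 2: {}  — dead — no transitions
rest 'babcba' ignored (set empty)
end set {} — state 1 not in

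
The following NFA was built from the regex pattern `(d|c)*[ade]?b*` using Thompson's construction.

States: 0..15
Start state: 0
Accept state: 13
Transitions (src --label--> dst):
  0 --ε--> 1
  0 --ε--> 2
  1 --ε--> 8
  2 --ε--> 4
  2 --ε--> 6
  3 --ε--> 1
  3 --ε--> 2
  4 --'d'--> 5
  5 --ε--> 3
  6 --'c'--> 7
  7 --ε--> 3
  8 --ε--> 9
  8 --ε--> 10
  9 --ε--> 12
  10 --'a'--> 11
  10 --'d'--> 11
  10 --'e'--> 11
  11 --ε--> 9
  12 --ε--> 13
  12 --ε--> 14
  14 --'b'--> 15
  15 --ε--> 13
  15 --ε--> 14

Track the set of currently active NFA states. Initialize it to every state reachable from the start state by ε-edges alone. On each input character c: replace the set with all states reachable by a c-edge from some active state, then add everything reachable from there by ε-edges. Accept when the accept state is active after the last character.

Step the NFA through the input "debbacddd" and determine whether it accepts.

Answer: REJECT

Trace:
initial (ε-close {0}): {0,1,2,4,6,8,9,10,12,13,14}
'd' @ 1: {1,2,3,4,5,6,8,9,10,11,12,13,14}  ✓accept
'e' @ 2: {9,11,12,13,14}  ✓accept
'b' @ 3: {13,14,15}  ✓accept
'b' @ 4: {13,14,15}  ✓accept
'a' @ 5: {}  — no active states
rest 'cddd' ignored (set empty)
final: {}; accept 13 not in set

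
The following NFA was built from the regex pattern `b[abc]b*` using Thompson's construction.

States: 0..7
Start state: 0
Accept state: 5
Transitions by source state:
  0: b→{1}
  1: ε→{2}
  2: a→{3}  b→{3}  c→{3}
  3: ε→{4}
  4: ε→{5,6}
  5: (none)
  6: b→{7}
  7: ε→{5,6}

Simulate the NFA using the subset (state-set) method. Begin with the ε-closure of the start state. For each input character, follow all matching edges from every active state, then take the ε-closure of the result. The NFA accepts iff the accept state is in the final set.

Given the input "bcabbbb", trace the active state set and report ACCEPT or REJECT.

S₀ = ε-closure({0}) = {0}
'b' @ 1: {1,2}
'c' @ 2: {3,4,5,6}  ✓accept
'a' @ 3: {}  — state set empty
rest 'bbbb' ignored (set empty)
end set {} — state 5 not in

Answer: REJECT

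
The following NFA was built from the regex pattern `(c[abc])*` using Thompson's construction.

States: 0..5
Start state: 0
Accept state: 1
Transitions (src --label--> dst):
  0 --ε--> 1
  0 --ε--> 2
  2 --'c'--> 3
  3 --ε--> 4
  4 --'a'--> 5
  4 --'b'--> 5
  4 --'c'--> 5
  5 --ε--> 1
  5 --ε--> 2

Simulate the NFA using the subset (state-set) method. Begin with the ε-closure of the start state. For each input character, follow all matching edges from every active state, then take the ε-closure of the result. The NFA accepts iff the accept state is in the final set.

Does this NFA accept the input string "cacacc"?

S₀ = ε-closure({0}) = {0,1,2}
'c' @ 1: {3,4}
'a' @ 2: {1,2,5}  (accept∈set)
'c' @ 3: {3,4}
'a' @ 4: {1,2,5}  (accept∈set)
'c' @ 5: {3,4}
'c' @ 6: {1,2,5}  (accept∈set)
final: {1,2,5}; accept 1 in set

Answer: ACCEPT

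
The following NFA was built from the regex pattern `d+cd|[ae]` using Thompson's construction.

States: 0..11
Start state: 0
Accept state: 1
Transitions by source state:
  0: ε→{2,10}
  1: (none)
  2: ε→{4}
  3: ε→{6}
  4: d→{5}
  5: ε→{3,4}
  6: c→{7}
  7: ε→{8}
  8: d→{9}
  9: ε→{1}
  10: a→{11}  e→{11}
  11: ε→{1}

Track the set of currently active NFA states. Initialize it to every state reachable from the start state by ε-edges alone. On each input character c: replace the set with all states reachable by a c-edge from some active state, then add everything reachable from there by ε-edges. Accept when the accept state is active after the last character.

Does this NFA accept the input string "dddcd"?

start: ε-closure({0}) = {0,2,4,10}
'd' @ 1: {3,4,5,6}
'd' @ 2: {3,4,5,6}
'd' @ 3: {3,4,5,6}
'c' @ 4: {7,8}
'd' @ 5: {1,9}  ✓accept
final: {1,9}; accept 1 in set

Answer: ACCEPT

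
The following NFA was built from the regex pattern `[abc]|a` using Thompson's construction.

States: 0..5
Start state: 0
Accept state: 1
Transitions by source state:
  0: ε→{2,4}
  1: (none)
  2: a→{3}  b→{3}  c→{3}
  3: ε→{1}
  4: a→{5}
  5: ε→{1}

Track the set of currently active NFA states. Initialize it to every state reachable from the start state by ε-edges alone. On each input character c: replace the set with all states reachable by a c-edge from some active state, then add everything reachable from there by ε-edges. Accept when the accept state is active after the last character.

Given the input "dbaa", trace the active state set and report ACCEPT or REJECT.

initial (ε-close {0}): {0,2,4}
'd' @ 1: {}  — dead — no transitions
rest 'baa' ignored (set empty)
final: {}; accept 1 not in set

Answer: REJECT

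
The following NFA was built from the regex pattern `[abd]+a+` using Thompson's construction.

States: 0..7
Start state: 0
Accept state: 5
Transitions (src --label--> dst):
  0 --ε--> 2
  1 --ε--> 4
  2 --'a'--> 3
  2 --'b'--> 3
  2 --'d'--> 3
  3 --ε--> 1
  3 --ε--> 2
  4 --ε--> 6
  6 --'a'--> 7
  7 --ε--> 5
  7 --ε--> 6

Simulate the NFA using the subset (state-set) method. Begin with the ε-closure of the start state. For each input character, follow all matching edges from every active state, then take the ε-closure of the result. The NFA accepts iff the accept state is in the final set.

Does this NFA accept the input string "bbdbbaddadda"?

S₀ = ε-closure({0}) = {0,2}
'b' @ 1: {1,2,3,4,6}
'b' @ 2: {1,2,3,4,6}
'd' @ 3: {1,2,3,4,6}
'b' @ 4: {1,2,3,4,6}
'b' @ 5: {1,2,3,4,6}
'a' @ 6: {1,2,3,4,5,6,7}  ✓accept
'd' @ 7: {1,2,3,4,6}
'd' @ 8: {1,2,3,4,6}
'a' @ 9: {1,2,3,4,5,6,7}  ✓accept
'd' @ 10: {1,2,3,4,6}
'd' @ 11: {1,2,3,4,6}
'a' @ 12: {1,2,3,4,5,6,7}  ✓accept
after full input: {1,2,3,4,5,6,7}  (accept=5 in)

Answer: ACCEPT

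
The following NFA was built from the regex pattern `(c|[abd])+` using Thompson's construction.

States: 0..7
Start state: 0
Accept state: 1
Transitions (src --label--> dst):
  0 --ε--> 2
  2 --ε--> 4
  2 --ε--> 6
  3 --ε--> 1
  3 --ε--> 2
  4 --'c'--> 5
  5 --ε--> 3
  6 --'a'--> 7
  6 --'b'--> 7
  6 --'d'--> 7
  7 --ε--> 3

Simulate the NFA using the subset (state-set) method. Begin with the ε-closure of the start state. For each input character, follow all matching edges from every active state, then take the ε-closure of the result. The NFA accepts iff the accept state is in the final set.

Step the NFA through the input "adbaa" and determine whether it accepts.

start: ε-closure({0}) = {0,2,4,6}
'a' @ 1: {1,2,3,4,6,7}  ✓accept
'd' @ 2: {1,2,3,4,6,7}  ✓accept
'b' @ 3: {1,2,3,4,6,7}  ✓accept
'a' @ 4: {1,2,3,4,6,7}  ✓accept
'a' @ 5: {1,2,3,4,6,7}  ✓accept
final: {1,2,3,4,6,7}; accept 1 in set

Answer: ACCEPT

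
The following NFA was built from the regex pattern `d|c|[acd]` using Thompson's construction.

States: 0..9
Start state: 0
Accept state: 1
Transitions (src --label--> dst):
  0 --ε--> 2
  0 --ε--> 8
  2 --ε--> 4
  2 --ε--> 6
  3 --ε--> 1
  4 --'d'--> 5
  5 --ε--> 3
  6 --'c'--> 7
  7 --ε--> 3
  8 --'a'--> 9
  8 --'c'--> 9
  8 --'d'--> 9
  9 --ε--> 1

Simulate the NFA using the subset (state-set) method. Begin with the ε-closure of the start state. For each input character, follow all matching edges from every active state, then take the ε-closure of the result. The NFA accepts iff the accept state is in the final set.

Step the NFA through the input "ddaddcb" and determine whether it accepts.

Answer: REJECT

Derivation:
S₀ = ε-closure({0}) = {0,2,4,6,8}
'd' @ 1: {1,3,5,9}  ✓accept
'd' @ 2: {}  — state set empty
rest 'addcb' ignored (set empty)
final: {}; accept 1 not in set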